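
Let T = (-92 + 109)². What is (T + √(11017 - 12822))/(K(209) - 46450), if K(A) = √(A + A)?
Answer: -6712025/1078801041 - 289*√418/2157602082 - 441275*I*√5/1078801041 - 19*I*√2090/2157602082 ≈ -0.0062245 - 0.00091505*I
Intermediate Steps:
K(A) = √2*√A (K(A) = √(2*A) = √2*√A)
T = 289 (T = 17² = 289)
(T + √(11017 - 12822))/(K(209) - 46450) = (289 + √(11017 - 12822))/(√2*√209 - 46450) = (289 + √(-1805))/(√418 - 46450) = (289 + 19*I*√5)/(-46450 + √418)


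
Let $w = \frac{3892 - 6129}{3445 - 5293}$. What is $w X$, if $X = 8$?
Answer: $\frac{2237}{231} \approx 9.684$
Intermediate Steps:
$w = \frac{2237}{1848}$ ($w = - \frac{2237}{-1848} = \left(-2237\right) \left(- \frac{1}{1848}\right) = \frac{2237}{1848} \approx 1.2105$)
$w X = \frac{2237}{1848} \cdot 8 = \frac{2237}{231}$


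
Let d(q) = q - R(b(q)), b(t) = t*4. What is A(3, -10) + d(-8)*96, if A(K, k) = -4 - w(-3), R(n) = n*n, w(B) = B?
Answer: -99073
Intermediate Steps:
b(t) = 4*t
R(n) = n²
d(q) = q - 16*q² (d(q) = q - (4*q)² = q - 16*q²)
A(K, k) = -1 (A(K, k) = -4 - 1*(-3) = -4 + 3 = -1)
A(3, -10) + d(-8)*96 = -1 - 8*(1 - 16*(-8))*96 = -1 - 8*(1 + 128)*96 = -1 - 8*129*96 = -1 - 1032*96 = -1 - 99072 = -99073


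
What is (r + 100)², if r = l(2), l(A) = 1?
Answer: 10201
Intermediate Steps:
r = 1
(r + 100)² = (1 + 100)² = 101² = 10201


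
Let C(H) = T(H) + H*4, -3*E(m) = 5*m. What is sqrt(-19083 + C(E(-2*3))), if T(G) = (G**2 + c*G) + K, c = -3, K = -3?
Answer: 4*I*sqrt(1186) ≈ 137.75*I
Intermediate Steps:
T(G) = -3 + G**2 - 3*G (T(G) = (G**2 - 3*G) - 3 = -3 + G**2 - 3*G)
E(m) = -5*m/3
C(H) = -3 + H + H**2 (C(H) = (-3 + H**2 - 3*H) + H*4 = (-3 + H**2 - 3*H) + 4*H = -3 + H + H**2)
sqrt(-19083 + C(E(-2*3))) = sqrt(-19083 + (-3 - (-10)*3/3 + (-(-10)*3/3)**2)) = sqrt(-19083 + (-3 - 5/3*(-6) + (-5/3*(-6))**2)) = sqrt(-19083 + (-3 + 10 + 10**2)) = sqrt(-19083 + (-3 + 10 + 100)) = sqrt(-19083 + 107) = sqrt(-18976) = 4*I*sqrt(1186)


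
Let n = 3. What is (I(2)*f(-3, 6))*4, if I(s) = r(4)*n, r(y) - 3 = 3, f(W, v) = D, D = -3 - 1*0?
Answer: -216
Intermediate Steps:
D = -3 (D = -3 + 0 = -3)
f(W, v) = -3
r(y) = 6 (r(y) = 3 + 3 = 6)
I(s) = 18 (I(s) = 6*3 = 18)
(I(2)*f(-3, 6))*4 = (18*(-3))*4 = -54*4 = -216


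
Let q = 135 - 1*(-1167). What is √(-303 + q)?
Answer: 3*√111 ≈ 31.607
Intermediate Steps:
q = 1302 (q = 135 + 1167 = 1302)
√(-303 + q) = √(-303 + 1302) = √999 = 3*√111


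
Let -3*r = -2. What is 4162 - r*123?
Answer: 4080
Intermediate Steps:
r = ⅔ (r = -⅓*(-2) = ⅔ ≈ 0.66667)
4162 - r*123 = 4162 - 2*123/3 = 4162 - 1*82 = 4162 - 82 = 4080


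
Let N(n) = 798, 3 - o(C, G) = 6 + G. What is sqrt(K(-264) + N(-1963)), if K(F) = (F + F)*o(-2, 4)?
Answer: sqrt(4494) ≈ 67.037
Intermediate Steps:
o(C, G) = -3 - G (o(C, G) = 3 - (6 + G) = 3 + (-6 - G) = -3 - G)
K(F) = -14*F (K(F) = (F + F)*(-3 - 1*4) = (2*F)*(-3 - 4) = (2*F)*(-7) = -14*F)
sqrt(K(-264) + N(-1963)) = sqrt(-14*(-264) + 798) = sqrt(3696 + 798) = sqrt(4494)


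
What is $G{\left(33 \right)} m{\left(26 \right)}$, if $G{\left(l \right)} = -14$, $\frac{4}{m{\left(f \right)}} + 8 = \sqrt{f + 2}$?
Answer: $\frac{112}{9} + \frac{28 \sqrt{7}}{9} \approx 20.676$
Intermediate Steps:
$m{\left(f \right)} = \frac{4}{-8 + \sqrt{2 + f}}$ ($m{\left(f \right)} = \frac{4}{-8 + \sqrt{f + 2}} = \frac{4}{-8 + \sqrt{2 + f}}$)
$G{\left(33 \right)} m{\left(26 \right)} = - 14 \frac{4}{-8 + \sqrt{2 + 26}} = - 14 \frac{4}{-8 + \sqrt{28}} = - 14 \frac{4}{-8 + 2 \sqrt{7}} = - \frac{56}{-8 + 2 \sqrt{7}}$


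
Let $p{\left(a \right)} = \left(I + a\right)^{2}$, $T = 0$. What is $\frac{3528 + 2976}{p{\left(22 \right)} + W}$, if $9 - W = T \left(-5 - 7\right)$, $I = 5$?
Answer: $\frac{1084}{123} \approx 8.813$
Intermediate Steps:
$p{\left(a \right)} = \left(5 + a\right)^{2}$
$W = 9$ ($W = 9 - 0 \left(-5 - 7\right) = 9 - 0 \left(-12\right) = 9 - 0 = 9 + 0 = 9$)
$\frac{3528 + 2976}{p{\left(22 \right)} + W} = \frac{3528 + 2976}{\left(5 + 22\right)^{2} + 9} = \frac{6504}{27^{2} + 9} = \frac{6504}{729 + 9} = \frac{6504}{738} = 6504 \cdot \frac{1}{738} = \frac{1084}{123}$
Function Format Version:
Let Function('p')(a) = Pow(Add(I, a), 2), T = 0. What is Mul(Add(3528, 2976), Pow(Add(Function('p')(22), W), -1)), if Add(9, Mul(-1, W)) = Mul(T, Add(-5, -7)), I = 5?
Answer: Rational(1084, 123) ≈ 8.8130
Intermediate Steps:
Function('p')(a) = Pow(Add(5, a), 2)
W = 9 (W = Add(9, Mul(-1, Mul(0, Add(-5, -7)))) = Add(9, Mul(-1, Mul(0, -12))) = Add(9, Mul(-1, 0)) = Add(9, 0) = 9)
Mul(Add(3528, 2976), Pow(Add(Function('p')(22), W), -1)) = Mul(Add(3528, 2976), Pow(Add(Pow(Add(5, 22), 2), 9), -1)) = Mul(6504, Pow(Add(Pow(27, 2), 9), -1)) = Mul(6504, Pow(Add(729, 9), -1)) = Mul(6504, Pow(738, -1)) = Mul(6504, Rational(1, 738)) = Rational(1084, 123)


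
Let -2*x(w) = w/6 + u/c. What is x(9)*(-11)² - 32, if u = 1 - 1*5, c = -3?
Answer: -2441/12 ≈ -203.42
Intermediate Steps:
u = -4 (u = 1 - 5 = -4)
x(w) = -⅔ - w/12 (x(w) = -(w/6 - 4/(-3))/2 = -(w*(⅙) - 4*(-⅓))/2 = -(w/6 + 4/3)/2 = -(4/3 + w/6)/2 = -⅔ - w/12)
x(9)*(-11)² - 32 = (-⅔ - 1/12*9)*(-11)² - 32 = (-⅔ - ¾)*121 - 32 = -17/12*121 - 32 = -2057/12 - 32 = -2441/12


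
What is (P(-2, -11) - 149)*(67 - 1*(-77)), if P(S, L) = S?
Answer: -21744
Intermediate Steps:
(P(-2, -11) - 149)*(67 - 1*(-77)) = (-2 - 149)*(67 - 1*(-77)) = -151*(67 + 77) = -151*144 = -21744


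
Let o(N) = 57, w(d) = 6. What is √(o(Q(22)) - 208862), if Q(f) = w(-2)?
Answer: I*√208805 ≈ 456.95*I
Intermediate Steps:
Q(f) = 6
√(o(Q(22)) - 208862) = √(57 - 208862) = √(-208805) = I*√208805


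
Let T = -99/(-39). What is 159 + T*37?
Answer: 3288/13 ≈ 252.92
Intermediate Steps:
T = 33/13 (T = -99*(-1/39) = 33/13 ≈ 2.5385)
159 + T*37 = 159 + (33/13)*37 = 159 + 1221/13 = 3288/13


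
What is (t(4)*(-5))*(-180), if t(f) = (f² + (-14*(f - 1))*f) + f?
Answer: -133200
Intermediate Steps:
t(f) = f + f² + f*(14 - 14*f) (t(f) = (f² + (-14*(-1 + f))*f) + f = (f² + (14 - 14*f)*f) + f = (f² + f*(14 - 14*f)) + f = f + f² + f*(14 - 14*f))
(t(4)*(-5))*(-180) = ((4*(15 - 13*4))*(-5))*(-180) = ((4*(15 - 52))*(-5))*(-180) = ((4*(-37))*(-5))*(-180) = -148*(-5)*(-180) = 740*(-180) = -133200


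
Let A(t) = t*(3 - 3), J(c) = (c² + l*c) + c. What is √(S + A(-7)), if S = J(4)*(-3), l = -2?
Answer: 6*I ≈ 6.0*I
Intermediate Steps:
J(c) = c² - c (J(c) = (c² - 2*c) + c = c² - c)
A(t) = 0 (A(t) = t*0 = 0)
S = -36 (S = (4*(-1 + 4))*(-3) = (4*3)*(-3) = 12*(-3) = -36)
√(S + A(-7)) = √(-36 + 0) = √(-36) = 6*I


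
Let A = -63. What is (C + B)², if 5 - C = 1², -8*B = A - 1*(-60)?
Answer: 1225/64 ≈ 19.141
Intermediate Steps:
B = 3/8 (B = -(-63 - 1*(-60))/8 = -(-63 + 60)/8 = -⅛*(-3) = 3/8 ≈ 0.37500)
C = 4 (C = 5 - 1*1² = 5 - 1*1 = 5 - 1 = 4)
(C + B)² = (4 + 3/8)² = (35/8)² = 1225/64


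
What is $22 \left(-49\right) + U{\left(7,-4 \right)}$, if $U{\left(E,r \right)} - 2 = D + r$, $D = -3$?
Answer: $-1083$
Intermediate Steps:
$U{\left(E,r \right)} = -1 + r$ ($U{\left(E,r \right)} = 2 + \left(-3 + r\right) = -1 + r$)
$22 \left(-49\right) + U{\left(7,-4 \right)} = 22 \left(-49\right) - 5 = -1078 - 5 = -1083$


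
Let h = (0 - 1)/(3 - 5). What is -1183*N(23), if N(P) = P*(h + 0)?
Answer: -27209/2 ≈ -13605.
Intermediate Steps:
h = 1/2 (h = -1/(-2) = -1*(-1/2) = 1/2 ≈ 0.50000)
N(P) = P/2 (N(P) = P*(1/2 + 0) = P*(1/2) = P/2)
-1183*N(23) = -1183*23/2 = -27209/2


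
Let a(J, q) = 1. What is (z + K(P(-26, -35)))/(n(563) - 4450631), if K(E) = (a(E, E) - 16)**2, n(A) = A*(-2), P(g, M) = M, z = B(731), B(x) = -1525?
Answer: 1300/4451757 ≈ 0.00029202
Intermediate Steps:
z = -1525
n(A) = -2*A
K(E) = 225 (K(E) = (1 - 16)**2 = (-15)**2 = 225)
(z + K(P(-26, -35)))/(n(563) - 4450631) = (-1525 + 225)/(-2*563 - 4450631) = -1300/(-1126 - 4450631) = -1300/(-4451757) = -1300*(-1/4451757) = 1300/4451757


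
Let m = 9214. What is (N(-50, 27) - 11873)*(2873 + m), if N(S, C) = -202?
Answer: -145950525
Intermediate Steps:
(N(-50, 27) - 11873)*(2873 + m) = (-202 - 11873)*(2873 + 9214) = -12075*12087 = -145950525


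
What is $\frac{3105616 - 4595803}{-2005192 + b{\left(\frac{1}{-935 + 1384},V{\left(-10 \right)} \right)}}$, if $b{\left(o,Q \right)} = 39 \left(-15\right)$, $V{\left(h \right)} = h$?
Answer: $\frac{1490187}{2005777} \approx 0.74295$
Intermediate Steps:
$b{\left(o,Q \right)} = -585$
$\frac{3105616 - 4595803}{-2005192 + b{\left(\frac{1}{-935 + 1384},V{\left(-10 \right)} \right)}} = \frac{3105616 - 4595803}{-2005192 - 585} = - \frac{1490187}{-2005777} = \left(-1490187\right) \left(- \frac{1}{2005777}\right) = \frac{1490187}{2005777}$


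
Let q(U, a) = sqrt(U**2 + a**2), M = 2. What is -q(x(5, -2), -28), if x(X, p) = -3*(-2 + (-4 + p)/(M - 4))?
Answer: -sqrt(793) ≈ -28.160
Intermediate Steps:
x(X, p) = 3*p/2 (x(X, p) = -3*(-2 + (-4 + p)/(2 - 4)) = -3*(-2 + (-4 + p)/(-2)) = -3*(-2 + (-4 + p)*(-1/2)) = -3*(-2 + (2 - p/2)) = -(-3)*p/2 = 3*p/2)
-q(x(5, -2), -28) = -sqrt(((3/2)*(-2))**2 + (-28)**2) = -sqrt((-3)**2 + 784) = -sqrt(9 + 784) = -sqrt(793)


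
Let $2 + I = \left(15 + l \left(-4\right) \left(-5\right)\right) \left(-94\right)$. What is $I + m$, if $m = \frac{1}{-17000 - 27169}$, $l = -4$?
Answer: $\frac{269784251}{44169} \approx 6108.0$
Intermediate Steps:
$I = 6108$ ($I = -2 + \left(15 + \left(-4\right) \left(-4\right) \left(-5\right)\right) \left(-94\right) = -2 + \left(15 + 16 \left(-5\right)\right) \left(-94\right) = -2 + \left(15 - 80\right) \left(-94\right) = -2 - -6110 = -2 + 6110 = 6108$)
$m = - \frac{1}{44169}$ ($m = \frac{1}{-44169} = - \frac{1}{44169} \approx -2.264 \cdot 10^{-5}$)
$I + m = 6108 - \frac{1}{44169} = \frac{269784251}{44169}$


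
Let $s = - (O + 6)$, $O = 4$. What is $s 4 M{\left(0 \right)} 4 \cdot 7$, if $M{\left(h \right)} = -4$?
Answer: $4480$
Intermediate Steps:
$s = -10$ ($s = - (4 + 6) = \left(-1\right) 10 = -10$)
$s 4 M{\left(0 \right)} 4 \cdot 7 = - 10 \cdot 4 \left(-4\right) 4 \cdot 7 = - 10 \left(\left(-16\right) 4\right) 7 = \left(-10\right) \left(-64\right) 7 = 640 \cdot 7 = 4480$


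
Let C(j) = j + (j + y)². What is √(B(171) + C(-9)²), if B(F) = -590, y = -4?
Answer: √25010 ≈ 158.15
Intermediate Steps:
C(j) = j + (-4 + j)² (C(j) = j + (j - 4)² = j + (-4 + j)²)
√(B(171) + C(-9)²) = √(-590 + (-9 + (-4 - 9)²)²) = √(-590 + (-9 + (-13)²)²) = √(-590 + (-9 + 169)²) = √(-590 + 160²) = √(-590 + 25600) = √25010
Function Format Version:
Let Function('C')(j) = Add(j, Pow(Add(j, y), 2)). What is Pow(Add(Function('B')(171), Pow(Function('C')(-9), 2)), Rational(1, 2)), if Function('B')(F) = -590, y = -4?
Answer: Pow(25010, Rational(1, 2)) ≈ 158.15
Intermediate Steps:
Function('C')(j) = Add(j, Pow(Add(-4, j), 2)) (Function('C')(j) = Add(j, Pow(Add(j, -4), 2)) = Add(j, Pow(Add(-4, j), 2)))
Pow(Add(Function('B')(171), Pow(Function('C')(-9), 2)), Rational(1, 2)) = Pow(Add(-590, Pow(Add(-9, Pow(Add(-4, -9), 2)), 2)), Rational(1, 2)) = Pow(Add(-590, Pow(Add(-9, Pow(-13, 2)), 2)), Rational(1, 2)) = Pow(Add(-590, Pow(Add(-9, 169), 2)), Rational(1, 2)) = Pow(Add(-590, Pow(160, 2)), Rational(1, 2)) = Pow(Add(-590, 25600), Rational(1, 2)) = Pow(25010, Rational(1, 2))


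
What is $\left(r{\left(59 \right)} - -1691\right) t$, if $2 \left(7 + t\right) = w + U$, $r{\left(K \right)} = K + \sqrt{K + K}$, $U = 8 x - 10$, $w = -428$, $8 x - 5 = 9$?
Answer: $-383250 - 219 \sqrt{118} \approx -3.8563 \cdot 10^{5}$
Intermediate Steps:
$x = \frac{7}{4}$ ($x = \frac{5}{8} + \frac{1}{8} \cdot 9 = \frac{5}{8} + \frac{9}{8} = \frac{7}{4} \approx 1.75$)
$U = 4$ ($U = 8 \cdot \frac{7}{4} - 10 = 14 - 10 = 4$)
$r{\left(K \right)} = K + \sqrt{2} \sqrt{K}$ ($r{\left(K \right)} = K + \sqrt{2 K} = K + \sqrt{2} \sqrt{K}$)
$t = -219$ ($t = -7 + \frac{-428 + 4}{2} = -7 + \frac{1}{2} \left(-424\right) = -7 - 212 = -219$)
$\left(r{\left(59 \right)} - -1691\right) t = \left(\left(59 + \sqrt{2} \sqrt{59}\right) - -1691\right) \left(-219\right) = \left(\left(59 + \sqrt{118}\right) + 1691\right) \left(-219\right) = \left(1750 + \sqrt{118}\right) \left(-219\right) = -383250 - 219 \sqrt{118}$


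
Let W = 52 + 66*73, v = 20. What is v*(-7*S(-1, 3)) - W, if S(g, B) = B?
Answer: -5290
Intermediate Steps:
W = 4870 (W = 52 + 4818 = 4870)
v*(-7*S(-1, 3)) - W = 20*(-7*3) - 1*4870 = 20*(-21) - 4870 = -420 - 4870 = -5290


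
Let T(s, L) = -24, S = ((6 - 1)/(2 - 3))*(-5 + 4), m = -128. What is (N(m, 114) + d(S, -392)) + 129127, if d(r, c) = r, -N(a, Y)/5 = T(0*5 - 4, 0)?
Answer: 129252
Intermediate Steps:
S = 5 (S = (5/(-1))*(-1) = (5*(-1))*(-1) = -5*(-1) = 5)
N(a, Y) = 120 (N(a, Y) = -5*(-24) = 120)
(N(m, 114) + d(S, -392)) + 129127 = (120 + 5) + 129127 = 125 + 129127 = 129252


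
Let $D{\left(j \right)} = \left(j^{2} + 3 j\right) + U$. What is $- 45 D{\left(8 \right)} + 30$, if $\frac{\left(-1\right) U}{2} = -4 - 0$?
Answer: $-4290$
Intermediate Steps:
$U = 8$ ($U = - 2 \left(-4 - 0\right) = - 2 \left(-4 + 0\right) = \left(-2\right) \left(-4\right) = 8$)
$D{\left(j \right)} = 8 + j^{2} + 3 j$ ($D{\left(j \right)} = \left(j^{2} + 3 j\right) + 8 = 8 + j^{2} + 3 j$)
$- 45 D{\left(8 \right)} + 30 = - 45 \left(8 + 8^{2} + 3 \cdot 8\right) + 30 = - 45 \left(8 + 64 + 24\right) + 30 = \left(-45\right) 96 + 30 = -4320 + 30 = -4290$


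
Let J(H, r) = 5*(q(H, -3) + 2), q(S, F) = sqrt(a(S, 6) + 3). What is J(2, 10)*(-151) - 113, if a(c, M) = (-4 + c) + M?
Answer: -1623 - 755*sqrt(7) ≈ -3620.5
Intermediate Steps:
a(c, M) = -4 + M + c
q(S, F) = sqrt(5 + S) (q(S, F) = sqrt((-4 + 6 + S) + 3) = sqrt((2 + S) + 3) = sqrt(5 + S))
J(H, r) = 10 + 5*sqrt(5 + H) (J(H, r) = 5*(sqrt(5 + H) + 2) = 5*(2 + sqrt(5 + H)) = 10 + 5*sqrt(5 + H))
J(2, 10)*(-151) - 113 = (10 + 5*sqrt(5 + 2))*(-151) - 113 = (10 + 5*sqrt(7))*(-151) - 113 = (-1510 - 755*sqrt(7)) - 113 = -1623 - 755*sqrt(7)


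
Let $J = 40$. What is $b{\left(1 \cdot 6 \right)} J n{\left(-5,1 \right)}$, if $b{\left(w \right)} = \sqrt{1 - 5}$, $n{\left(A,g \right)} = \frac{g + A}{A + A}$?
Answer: $32 i \approx 32.0 i$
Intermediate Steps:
$n{\left(A,g \right)} = \frac{A + g}{2 A}$
$b{\left(w \right)} = 2 i$ ($b{\left(w \right)} = \sqrt{-4} = 2 i$)
$b{\left(1 \cdot 6 \right)} J n{\left(-5,1 \right)} = 2 i 40 \frac{-5 + 1}{2 \left(-5\right)} = 80 i \frac{1}{2} \left(- \frac{1}{5}\right) \left(-4\right) = 80 i \frac{2}{5} = 32 i$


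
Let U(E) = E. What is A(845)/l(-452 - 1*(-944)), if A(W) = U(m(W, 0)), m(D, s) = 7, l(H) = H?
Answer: 7/492 ≈ 0.014228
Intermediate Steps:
A(W) = 7
A(845)/l(-452 - 1*(-944)) = 7/(-452 - 1*(-944)) = 7/(-452 + 944) = 7/492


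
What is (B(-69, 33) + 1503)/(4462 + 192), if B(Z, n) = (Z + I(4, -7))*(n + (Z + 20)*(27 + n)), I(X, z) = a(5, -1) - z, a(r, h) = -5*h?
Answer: 83601/2327 ≈ 35.927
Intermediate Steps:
I(X, z) = 5 - z (I(X, z) = -5*(-1) - z = 5 - z)
B(Z, n) = (12 + Z)*(n + (20 + Z)*(27 + n)) (B(Z, n) = (Z + (5 - 1*(-7)))*(n + (Z + 20)*(27 + n)) = (Z + (5 + 7))*(n + (20 + Z)*(27 + n)) = (Z + 12)*(n + (20 + Z)*(27 + n)) = (12 + Z)*(n + (20 + Z)*(27 + n)))
(B(-69, 33) + 1503)/(4462 + 192) = ((6480 + 27*(-69)**2 + 252*33 + 864*(-69) + 33*(-69)**2 + 33*(-69)*33) + 1503)/(4462 + 192) = ((6480 + 27*4761 + 8316 - 59616 + 33*4761 - 75141) + 1503)/4654 = ((6480 + 128547 + 8316 - 59616 + 157113 - 75141) + 1503)*(1/4654) = (165699 + 1503)*(1/4654) = 167202*(1/4654) = 83601/2327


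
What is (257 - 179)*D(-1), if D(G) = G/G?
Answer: 78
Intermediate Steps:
D(G) = 1
(257 - 179)*D(-1) = (257 - 179)*1 = 78*1 = 78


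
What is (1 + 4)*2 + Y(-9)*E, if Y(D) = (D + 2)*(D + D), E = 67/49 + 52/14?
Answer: 4552/7 ≈ 650.29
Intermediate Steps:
E = 249/49 (E = 67*(1/49) + 52*(1/14) = 67/49 + 26/7 = 249/49 ≈ 5.0816)
Y(D) = 2*D*(2 + D) (Y(D) = (2 + D)*(2*D) = 2*D*(2 + D))
(1 + 4)*2 + Y(-9)*E = (1 + 4)*2 + (2*(-9)*(2 - 9))*(249/49) = 5*2 + (2*(-9)*(-7))*(249/49) = 10 + 126*(249/49) = 10 + 4482/7 = 4552/7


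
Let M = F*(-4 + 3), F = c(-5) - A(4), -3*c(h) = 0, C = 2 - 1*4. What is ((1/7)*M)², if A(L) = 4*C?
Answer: 64/49 ≈ 1.3061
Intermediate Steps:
C = -2 (C = 2 - 4 = -2)
A(L) = -8 (A(L) = 4*(-2) = -8)
c(h) = 0 (c(h) = -⅓*0 = 0)
F = 8 (F = 0 - 1*(-8) = 0 + 8 = 8)
M = -8 (M = 8*(-4 + 3) = 8*(-1) = -8)
((1/7)*M)² = ((1/7)*(-8))² = ((1*(⅐))*(-8))² = ((⅐)*(-8))² = (-8/7)² = 64/49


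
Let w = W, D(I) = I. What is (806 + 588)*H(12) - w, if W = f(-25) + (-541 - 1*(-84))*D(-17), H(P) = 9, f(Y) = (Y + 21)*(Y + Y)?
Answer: 4577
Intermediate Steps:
f(Y) = 2*Y*(21 + Y) (f(Y) = (21 + Y)*(2*Y) = 2*Y*(21 + Y))
W = 7969 (W = 2*(-25)*(21 - 25) + (-541 - 1*(-84))*(-17) = 2*(-25)*(-4) + (-541 + 84)*(-17) = 200 - 457*(-17) = 200 + 7769 = 7969)
w = 7969
(806 + 588)*H(12) - w = (806 + 588)*9 - 1*7969 = 1394*9 - 7969 = 12546 - 7969 = 4577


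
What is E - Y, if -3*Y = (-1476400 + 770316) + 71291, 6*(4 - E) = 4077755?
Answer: -1782439/2 ≈ -8.9122e+5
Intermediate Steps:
E = -4077731/6 (E = 4 - ⅙*4077755 = 4 - 4077755/6 = -4077731/6 ≈ -6.7962e+5)
Y = 634793/3 (Y = -((-1476400 + 770316) + 71291)/3 = -(-706084 + 71291)/3 = -⅓*(-634793) = 634793/3 ≈ 2.1160e+5)
E - Y = -4077731/6 - 1*634793/3 = -4077731/6 - 634793/3 = -1782439/2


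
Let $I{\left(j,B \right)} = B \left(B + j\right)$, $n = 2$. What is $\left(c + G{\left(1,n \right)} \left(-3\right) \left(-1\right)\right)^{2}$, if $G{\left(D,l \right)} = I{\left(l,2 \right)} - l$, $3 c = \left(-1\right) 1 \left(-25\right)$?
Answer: $\frac{6241}{9} \approx 693.44$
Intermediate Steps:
$c = \frac{25}{3}$ ($c = \frac{\left(-1\right) 1 \left(-25\right)}{3} = \frac{\left(-1\right) \left(-25\right)}{3} = \frac{1}{3} \cdot 25 = \frac{25}{3} \approx 8.3333$)
$G{\left(D,l \right)} = 4 + l$ ($G{\left(D,l \right)} = 2 \left(2 + l\right) - l = \left(4 + 2 l\right) - l = 4 + l$)
$\left(c + G{\left(1,n \right)} \left(-3\right) \left(-1\right)\right)^{2} = \left(\frac{25}{3} + \left(4 + 2\right) \left(-3\right) \left(-1\right)\right)^{2} = \left(\frac{25}{3} + 6 \left(-3\right) \left(-1\right)\right)^{2} = \left(\frac{25}{3} - -18\right)^{2} = \left(\frac{25}{3} + 18\right)^{2} = \left(\frac{79}{3}\right)^{2} = \frac{6241}{9}$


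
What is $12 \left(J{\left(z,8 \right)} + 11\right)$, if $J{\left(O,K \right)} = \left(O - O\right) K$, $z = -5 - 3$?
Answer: $132$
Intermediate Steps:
$z = -8$
$J{\left(O,K \right)} = 0$ ($J{\left(O,K \right)} = 0 K = 0$)
$12 \left(J{\left(z,8 \right)} + 11\right) = 12 \left(0 + 11\right) = 12 \cdot 11 = 132$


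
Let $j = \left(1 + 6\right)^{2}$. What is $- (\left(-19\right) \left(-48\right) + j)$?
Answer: $-961$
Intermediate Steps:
$j = 49$ ($j = 7^{2} = 49$)
$- (\left(-19\right) \left(-48\right) + j) = - (\left(-19\right) \left(-48\right) + 49) = - (912 + 49) = \left(-1\right) 961 = -961$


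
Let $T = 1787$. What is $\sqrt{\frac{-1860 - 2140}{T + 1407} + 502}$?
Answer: $\frac{239 \sqrt{22358}}{1597} \approx 22.377$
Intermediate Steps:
$\sqrt{\frac{-1860 - 2140}{T + 1407} + 502} = \sqrt{\frac{-1860 - 2140}{1787 + 1407} + 502} = \sqrt{- \frac{4000}{3194} + 502} = \sqrt{\left(-4000\right) \frac{1}{3194} + 502} = \sqrt{- \frac{2000}{1597} + 502} = \sqrt{\frac{799694}{1597}} = \frac{239 \sqrt{22358}}{1597}$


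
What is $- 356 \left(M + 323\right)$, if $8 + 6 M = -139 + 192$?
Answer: $-117658$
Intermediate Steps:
$M = \frac{15}{2}$ ($M = - \frac{4}{3} + \frac{-139 + 192}{6} = - \frac{4}{3} + \frac{1}{6} \cdot 53 = - \frac{4}{3} + \frac{53}{6} = \frac{15}{2} \approx 7.5$)
$- 356 \left(M + 323\right) = - 356 \left(\frac{15}{2} + 323\right) = \left(-356\right) \frac{661}{2} = -117658$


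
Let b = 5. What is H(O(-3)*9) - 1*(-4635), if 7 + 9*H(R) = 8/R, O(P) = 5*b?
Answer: 9384308/2025 ≈ 4634.2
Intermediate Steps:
O(P) = 25 (O(P) = 5*5 = 25)
H(R) = -7/9 + 8/(9*R) (H(R) = -7/9 + (8/R)/9 = -7/9 + 8/(9*R))
H(O(-3)*9) - 1*(-4635) = (8 - 175*9)/(9*((25*9))) - 1*(-4635) = (⅑)*(8 - 7*225)/225 + 4635 = (⅑)*(1/225)*(8 - 1575) + 4635 = (⅑)*(1/225)*(-1567) + 4635 = -1567/2025 + 4635 = 9384308/2025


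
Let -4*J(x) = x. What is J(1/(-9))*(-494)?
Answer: -247/18 ≈ -13.722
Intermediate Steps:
J(x) = -x/4
J(1/(-9))*(-494) = -¼/(-9)*(-494) = -¼*(-⅑)*(-494) = (1/36)*(-494) = -247/18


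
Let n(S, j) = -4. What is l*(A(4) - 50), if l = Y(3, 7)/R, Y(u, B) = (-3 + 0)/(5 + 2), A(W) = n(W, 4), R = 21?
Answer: 54/49 ≈ 1.1020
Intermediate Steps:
A(W) = -4
Y(u, B) = -3/7
l = -1/49 (l = -3/7/21 = -3/7*1/21 = -1/49 ≈ -0.020408)
l*(A(4) - 50) = -(-4 - 50)/49 = -1/49*(-54) = 54/49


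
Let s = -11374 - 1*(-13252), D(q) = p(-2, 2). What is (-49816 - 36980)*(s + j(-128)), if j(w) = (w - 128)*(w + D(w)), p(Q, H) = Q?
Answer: -3051573768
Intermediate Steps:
D(q) = -2
j(w) = (-128 + w)*(-2 + w) (j(w) = (w - 128)*(w - 2) = (-128 + w)*(-2 + w))
s = 1878 (s = -11374 + 13252 = 1878)
(-49816 - 36980)*(s + j(-128)) = (-49816 - 36980)*(1878 + (256 + (-128)**2 - 130*(-128))) = -86796*(1878 + (256 + 16384 + 16640)) = -86796*(1878 + 33280) = -86796*35158 = -3051573768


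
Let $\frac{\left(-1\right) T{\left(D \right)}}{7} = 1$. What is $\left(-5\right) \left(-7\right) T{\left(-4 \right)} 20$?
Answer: $-4900$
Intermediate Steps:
$T{\left(D \right)} = -7$ ($T{\left(D \right)} = \left(-7\right) 1 = -7$)
$\left(-5\right) \left(-7\right) T{\left(-4 \right)} 20 = \left(-5\right) \left(-7\right) \left(-7\right) 20 = 35 \left(-7\right) 20 = \left(-245\right) 20 = -4900$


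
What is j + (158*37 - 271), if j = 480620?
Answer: 486195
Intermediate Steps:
j + (158*37 - 271) = 480620 + (158*37 - 271) = 480620 + (5846 - 271) = 480620 + 5575 = 486195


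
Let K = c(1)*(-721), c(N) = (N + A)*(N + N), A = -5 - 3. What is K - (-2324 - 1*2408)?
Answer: 14826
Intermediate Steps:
A = -8
c(N) = 2*N*(-8 + N) (c(N) = (N - 8)*(N + N) = (-8 + N)*(2*N) = 2*N*(-8 + N))
K = 10094 (K = (2*1*(-8 + 1))*(-721) = (2*1*(-7))*(-721) = -14*(-721) = 10094)
K - (-2324 - 1*2408) = 10094 - (-2324 - 1*2408) = 10094 - (-2324 - 2408) = 10094 - 1*(-4732) = 10094 + 4732 = 14826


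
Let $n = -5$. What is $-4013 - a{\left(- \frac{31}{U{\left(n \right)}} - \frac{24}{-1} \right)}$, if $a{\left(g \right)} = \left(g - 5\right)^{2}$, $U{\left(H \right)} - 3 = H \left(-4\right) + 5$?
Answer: $- \frac{3397193}{784} \approx -4333.2$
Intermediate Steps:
$U{\left(H \right)} = 8 - 4 H$ ($U{\left(H \right)} = 3 + \left(H \left(-4\right) + 5\right) = 3 - \left(-5 + 4 H\right) = 8 - 4 H$)
$a{\left(g \right)} = \left(-5 + g\right)^{2}$
$-4013 - a{\left(- \frac{31}{U{\left(n \right)}} - \frac{24}{-1} \right)} = -4013 - \left(-5 - \left(-24 + \frac{31}{8 - -20}\right)\right)^{2} = -4013 - \left(-5 - \left(-24 + \frac{31}{8 + 20}\right)\right)^{2} = -4013 - \left(-5 + \left(- \frac{31}{28} + 24\right)\right)^{2} = -4013 - \left(-5 + \frac{641}{28}\right)^{2} = -4013 - \left(\frac{501}{28}\right)^{2} = -4013 - \frac{251001}{784} = - \frac{3397193}{784}$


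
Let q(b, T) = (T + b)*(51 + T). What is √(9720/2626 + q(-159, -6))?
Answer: 3*I*√1421565405/1313 ≈ 86.147*I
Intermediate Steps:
q(b, T) = (51 + T)*(T + b)
√(9720/2626 + q(-159, -6)) = √(9720/2626 + ((-6)² + 51*(-6) + 51*(-159) - 6*(-159))) = √(9720*(1/2626) + (36 - 306 - 8109 + 954)) = √(4860/1313 - 7425) = √(-9744165/1313) = 3*I*√1421565405/1313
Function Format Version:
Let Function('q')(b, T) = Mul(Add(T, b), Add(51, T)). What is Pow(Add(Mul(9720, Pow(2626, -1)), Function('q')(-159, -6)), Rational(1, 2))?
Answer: Mul(Rational(3, 1313), I, Pow(1421565405, Rational(1, 2))) ≈ Mul(86.147, I)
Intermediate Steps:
Function('q')(b, T) = Mul(Add(51, T), Add(T, b))
Pow(Add(Mul(9720, Pow(2626, -1)), Function('q')(-159, -6)), Rational(1, 2)) = Pow(Add(Mul(9720, Pow(2626, -1)), Add(Pow(-6, 2), Mul(51, -6), Mul(51, -159), Mul(-6, -159))), Rational(1, 2)) = Pow(Add(Mul(9720, Rational(1, 2626)), Add(36, -306, -8109, 954)), Rational(1, 2)) = Pow(Add(Rational(4860, 1313), -7425), Rational(1, 2)) = Pow(Rational(-9744165, 1313), Rational(1, 2)) = Mul(Rational(3, 1313), I, Pow(1421565405, Rational(1, 2)))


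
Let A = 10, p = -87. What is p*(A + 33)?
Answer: -3741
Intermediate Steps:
p*(A + 33) = -87*(10 + 33) = -87*43 = -3741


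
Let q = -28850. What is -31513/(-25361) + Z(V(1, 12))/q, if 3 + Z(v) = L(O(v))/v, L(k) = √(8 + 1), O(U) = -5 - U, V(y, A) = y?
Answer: 31513/25361 ≈ 1.2426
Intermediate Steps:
L(k) = 3 (L(k) = √9 = 3)
Z(v) = -3 + 3/v
-31513/(-25361) + Z(V(1, 12))/q = -31513/(-25361) + (-3 + 3/1)/(-28850) = -31513*(-1/25361) + (-3 + 3*1)*(-1/28850) = 31513/25361 + (-3 + 3)*(-1/28850) = 31513/25361 + 0*(-1/28850) = 31513/25361 + 0 = 31513/25361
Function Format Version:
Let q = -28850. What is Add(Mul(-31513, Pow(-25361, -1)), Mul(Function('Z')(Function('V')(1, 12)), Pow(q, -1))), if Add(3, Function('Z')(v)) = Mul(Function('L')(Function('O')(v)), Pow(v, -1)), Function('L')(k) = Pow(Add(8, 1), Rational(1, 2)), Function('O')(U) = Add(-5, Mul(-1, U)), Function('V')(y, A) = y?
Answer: Rational(31513, 25361) ≈ 1.2426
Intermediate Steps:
Function('L')(k) = 3 (Function('L')(k) = Pow(9, Rational(1, 2)) = 3)
Function('Z')(v) = Add(-3, Mul(3, Pow(v, -1)))
Add(Mul(-31513, Pow(-25361, -1)), Mul(Function('Z')(Function('V')(1, 12)), Pow(q, -1))) = Add(Mul(-31513, Pow(-25361, -1)), Mul(Add(-3, Mul(3, Pow(1, -1))), Pow(-28850, -1))) = Add(Mul(-31513, Rational(-1, 25361)), Mul(Add(-3, Mul(3, 1)), Rational(-1, 28850))) = Add(Rational(31513, 25361), Mul(Add(-3, 3), Rational(-1, 28850))) = Add(Rational(31513, 25361), Mul(0, Rational(-1, 28850))) = Add(Rational(31513, 25361), 0) = Rational(31513, 25361)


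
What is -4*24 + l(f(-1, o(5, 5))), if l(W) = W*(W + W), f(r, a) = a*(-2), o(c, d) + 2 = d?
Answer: -24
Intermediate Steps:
o(c, d) = -2 + d
f(r, a) = -2*a
l(W) = 2*W² (l(W) = W*(2*W) = 2*W²)
-4*24 + l(f(-1, o(5, 5))) = -4*24 + 2*(-2*(-2 + 5))² = -96 + 2*(-2*3)² = -96 + 2*(-6)² = -96 + 2*36 = -96 + 72 = -24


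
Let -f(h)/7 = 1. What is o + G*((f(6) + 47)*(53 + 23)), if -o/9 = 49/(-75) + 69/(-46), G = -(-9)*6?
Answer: 8208969/50 ≈ 1.6418e+5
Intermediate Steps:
f(h) = -7 (f(h) = -7*1 = -7)
G = 54 (G = -9*(-6) = 54)
o = 969/50 (o = -9*(49/(-75) + 69/(-46)) = -9*(49*(-1/75) + 69*(-1/46)) = -9*(-49/75 - 3/2) = -9*(-323/150) = 969/50 ≈ 19.380)
o + G*((f(6) + 47)*(53 + 23)) = 969/50 + 54*((-7 + 47)*(53 + 23)) = 969/50 + 54*(40*76) = 969/50 + 54*3040 = 969/50 + 164160 = 8208969/50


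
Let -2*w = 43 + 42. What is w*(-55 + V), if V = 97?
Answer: -1785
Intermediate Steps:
w = -85/2 (w = -(43 + 42)/2 = -½*85 = -85/2 ≈ -42.500)
w*(-55 + V) = -85*(-55 + 97)/2 = -85/2*42 = -1785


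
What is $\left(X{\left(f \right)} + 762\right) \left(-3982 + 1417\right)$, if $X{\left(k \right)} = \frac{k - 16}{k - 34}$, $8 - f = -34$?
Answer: $- \frac{7851465}{4} \approx -1.9629 \cdot 10^{6}$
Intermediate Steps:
$f = 42$ ($f = 8 - -34 = 8 + 34 = 42$)
$X{\left(k \right)} = \frac{-16 + k}{-34 + k}$
$\left(X{\left(f \right)} + 762\right) \left(-3982 + 1417\right) = \left(\frac{-16 + 42}{-34 + 42} + 762\right) \left(-3982 + 1417\right) = \left(\frac{1}{8} \cdot 26 + 762\right) \left(-2565\right) = \left(\frac{13}{4} + 762\right) \left(-2565\right) = \frac{3061}{4} \left(-2565\right) = - \frac{7851465}{4}$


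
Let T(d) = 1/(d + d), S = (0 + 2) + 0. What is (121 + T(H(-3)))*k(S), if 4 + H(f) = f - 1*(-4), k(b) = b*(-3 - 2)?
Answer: -3625/3 ≈ -1208.3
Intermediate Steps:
S = 2 (S = 2 + 0 = 2)
k(b) = -5*b (k(b) = b*(-5) = -5*b)
H(f) = f (H(f) = -4 + (f - 1*(-4)) = -4 + (f + 4) = -4 + (4 + f) = f)
T(d) = 1/(2*d)
(121 + T(H(-3)))*k(S) = (121 + (½)/(-3))*(-5*2) = (121 + (½)*(-⅓))*(-10) = (121 - ⅙)*(-10) = (725/6)*(-10) = -3625/3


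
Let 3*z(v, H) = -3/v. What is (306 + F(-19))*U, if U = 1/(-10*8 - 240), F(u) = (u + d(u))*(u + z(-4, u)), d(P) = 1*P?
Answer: -2037/640 ≈ -3.1828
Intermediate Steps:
z(v, H) = -1/v (z(v, H) = (-3/v)/3 = -1/v)
d(P) = P
F(u) = 2*u*(1/4 + u) (F(u) = (u + u)*(u - 1/(-4)) = (2*u)*(u - 1*(-1/4)) = (2*u)*(u + 1/4) = (2*u)*(1/4 + u) = 2*u*(1/4 + u))
U = -1/320 (U = 1/(-80 - 240) = 1/(-320) = -1/320 ≈ -0.0031250)
(306 + F(-19))*U = (306 + (1/2)*(-19)*(1 + 4*(-19)))*(-1/320) = (306 + (1/2)*(-19)*(1 - 76))*(-1/320) = (306 + (1/2)*(-19)*(-75))*(-1/320) = (306 + 1425/2)*(-1/320) = (2037/2)*(-1/320) = -2037/640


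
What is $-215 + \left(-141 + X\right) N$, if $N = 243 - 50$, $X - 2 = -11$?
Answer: $-29165$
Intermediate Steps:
$X = -9$ ($X = 2 - 11 = -9$)
$N = 193$
$-215 + \left(-141 + X\right) N = -215 + \left(-141 - 9\right) 193 = -215 - 28950 = -29165$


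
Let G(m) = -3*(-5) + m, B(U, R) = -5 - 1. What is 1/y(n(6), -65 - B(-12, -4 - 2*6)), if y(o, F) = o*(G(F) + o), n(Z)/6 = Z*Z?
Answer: 1/37152 ≈ 2.6916e-5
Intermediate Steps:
B(U, R) = -6
n(Z) = 6*Z² (n(Z) = 6*(Z*Z) = 6*Z²)
G(m) = 15 + m
y(o, F) = o*(15 + F + o) (y(o, F) = o*((15 + F) + o) = o*(15 + F + o))
1/y(n(6), -65 - B(-12, -4 - 2*6)) = 1/((6*6²)*(15 + (-65 - 1*(-6)) + 6*6²)) = 1/((6*36)*(15 + (-65 + 6) + 6*36)) = 1/(216*(15 - 59 + 216)) = 1/(216*172) = 1/37152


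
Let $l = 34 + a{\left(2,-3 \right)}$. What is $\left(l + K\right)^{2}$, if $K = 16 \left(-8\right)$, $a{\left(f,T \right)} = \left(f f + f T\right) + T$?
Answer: $9801$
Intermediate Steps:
$a{\left(f,T \right)} = T + f^{2} + T f$ ($a{\left(f,T \right)} = \left(f^{2} + T f\right) + T = T + f^{2} + T f$)
$K = -128$
$l = 29$ ($l = 34 - \left(9 - 4\right) = 34 - 5 = 29$)
$\left(l + K\right)^{2} = \left(29 - 128\right)^{2} = \left(-99\right)^{2} = 9801$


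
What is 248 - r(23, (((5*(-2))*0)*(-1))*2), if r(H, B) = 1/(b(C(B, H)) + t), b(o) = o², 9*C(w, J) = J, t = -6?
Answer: 10583/43 ≈ 246.12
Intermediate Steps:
C(w, J) = J/9
r(H, B) = 1/(-6 + H²/81) (r(H, B) = 1/((H/9)² - 6) = 1/(H²/81 - 6) = 1/(-6 + H²/81))
248 - r(23, (((5*(-2))*0)*(-1))*2) = 248 - 81/(-486 + 23²) = 248 - 81/(-486 + 529) = 248 - 81/43 = 10583/43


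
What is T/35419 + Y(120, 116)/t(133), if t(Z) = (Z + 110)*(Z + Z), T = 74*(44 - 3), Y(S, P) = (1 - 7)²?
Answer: 10965932/127189629 ≈ 0.086217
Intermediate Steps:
Y(S, P) = 36 (Y(S, P) = (-6)² = 36)
T = 3034 (T = 74*41 = 3034)
t(Z) = 2*Z*(110 + Z) (t(Z) = (110 + Z)*(2*Z) = 2*Z*(110 + Z))
T/35419 + Y(120, 116)/t(133) = 3034/35419 + 36/((2*133*(110 + 133))) = 3034*(1/35419) + 36/((2*133*243)) = 3034/35419 + 36/64638 = 3034/35419 + 36*(1/64638) = 3034/35419 + 2/3591 = 10965932/127189629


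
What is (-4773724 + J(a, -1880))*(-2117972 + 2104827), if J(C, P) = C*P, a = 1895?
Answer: 109580978980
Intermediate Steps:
(-4773724 + J(a, -1880))*(-2117972 + 2104827) = (-4773724 + 1895*(-1880))*(-2117972 + 2104827) = (-4773724 - 3562600)*(-13145) = -8336324*(-13145) = 109580978980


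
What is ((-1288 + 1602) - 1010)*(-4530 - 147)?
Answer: 3255192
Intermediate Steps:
((-1288 + 1602) - 1010)*(-4530 - 147) = (314 - 1010)*(-4677) = -696*(-4677) = 3255192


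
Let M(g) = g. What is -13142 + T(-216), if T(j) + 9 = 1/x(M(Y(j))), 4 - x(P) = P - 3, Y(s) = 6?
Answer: -13150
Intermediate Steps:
x(P) = 7 - P (x(P) = 4 - (P - 3) = 4 - (-3 + P) = 4 + (3 - P) = 7 - P)
T(j) = -8 (T(j) = -9 + 1/(7 - 1*6) = -9 + 1/(7 - 6) = -9 + 1/1 = -9 + 1 = -8)
-13142 + T(-216) = -13142 - 8 = -13150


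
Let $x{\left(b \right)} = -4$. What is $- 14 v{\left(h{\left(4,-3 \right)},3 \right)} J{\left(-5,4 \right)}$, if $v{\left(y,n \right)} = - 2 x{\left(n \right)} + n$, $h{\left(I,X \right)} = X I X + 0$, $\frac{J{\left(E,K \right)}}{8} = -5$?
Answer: $6160$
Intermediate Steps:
$J{\left(E,K \right)} = -40$ ($J{\left(E,K \right)} = 8 \left(-5\right) = -40$)
$h{\left(I,X \right)} = I X^{2}$ ($h{\left(I,X \right)} = I X X + 0 = I X^{2} + 0 = I X^{2}$)
$v{\left(y,n \right)} = 8 + n$ ($v{\left(y,n \right)} = \left(-2\right) \left(-4\right) + n = 8 + n$)
$- 14 v{\left(h{\left(4,-3 \right)},3 \right)} J{\left(-5,4 \right)} = - 14 \left(8 + 3\right) \left(-40\right) = \left(-14\right) 11 \left(-40\right) = \left(-154\right) \left(-40\right) = 6160$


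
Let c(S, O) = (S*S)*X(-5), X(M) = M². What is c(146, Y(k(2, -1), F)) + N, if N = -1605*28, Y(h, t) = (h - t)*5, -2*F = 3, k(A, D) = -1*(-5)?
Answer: 487960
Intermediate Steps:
k(A, D) = 5
F = -3/2 (F = -½*3 = -3/2 ≈ -1.5000)
Y(h, t) = -5*t + 5*h
c(S, O) = 25*S² (c(S, O) = (S*S)*(-5)² = S²*25 = 25*S²)
N = -44940
c(146, Y(k(2, -1), F)) + N = 25*146² - 44940 = 25*21316 - 44940 = 532900 - 44940 = 487960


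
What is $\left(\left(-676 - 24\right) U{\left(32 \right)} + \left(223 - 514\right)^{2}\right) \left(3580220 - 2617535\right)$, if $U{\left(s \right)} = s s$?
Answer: $-608531479515$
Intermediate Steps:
$U{\left(s \right)} = s^{2}$
$\left(\left(-676 - 24\right) U{\left(32 \right)} + \left(223 - 514\right)^{2}\right) \left(3580220 - 2617535\right) = \left(\left(-676 - 24\right) 32^{2} + \left(223 - 514\right)^{2}\right) \left(3580220 - 2617535\right) = \left(\left(-700\right) 1024 + \left(-291\right)^{2}\right) 962685 = \left(-716800 + 84681\right) 962685 = \left(-632119\right) 962685 = -608531479515$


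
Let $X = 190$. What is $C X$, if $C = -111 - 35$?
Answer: $-27740$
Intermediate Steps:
$C = -146$ ($C = -111 - 35 = -146$)
$C X = \left(-146\right) 190 = -27740$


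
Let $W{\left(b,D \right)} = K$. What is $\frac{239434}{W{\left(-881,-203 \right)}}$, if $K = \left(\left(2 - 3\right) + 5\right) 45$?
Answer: $\frac{119717}{90} \approx 1330.2$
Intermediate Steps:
$K = 180$ ($K = \left(-1 + 5\right) 45 = 4 \cdot 45 = 180$)
$W{\left(b,D \right)} = 180$
$\frac{239434}{W{\left(-881,-203 \right)}} = \frac{239434}{180} = 239434 \cdot \frac{1}{180} = \frac{119717}{90}$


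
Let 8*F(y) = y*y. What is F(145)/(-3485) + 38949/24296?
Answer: 3594217/4233578 ≈ 0.84898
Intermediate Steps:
F(y) = y**2/8 (F(y) = (y*y)/8 = y**2/8)
F(145)/(-3485) + 38949/24296 = ((1/8)*145**2)/(-3485) + 38949/24296 = ((1/8)*21025)*(-1/3485) + 38949*(1/24296) = (21025/8)*(-1/3485) + 38949/24296 = -4205/5576 + 38949/24296 = 3594217/4233578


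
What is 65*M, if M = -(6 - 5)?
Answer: -65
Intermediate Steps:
M = -1 (M = -1*1 = -1)
65*M = 65*(-1) = -65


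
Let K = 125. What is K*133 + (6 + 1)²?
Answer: 16674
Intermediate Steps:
K*133 + (6 + 1)² = 125*133 + (6 + 1)² = 16625 + 7² = 16625 + 49 = 16674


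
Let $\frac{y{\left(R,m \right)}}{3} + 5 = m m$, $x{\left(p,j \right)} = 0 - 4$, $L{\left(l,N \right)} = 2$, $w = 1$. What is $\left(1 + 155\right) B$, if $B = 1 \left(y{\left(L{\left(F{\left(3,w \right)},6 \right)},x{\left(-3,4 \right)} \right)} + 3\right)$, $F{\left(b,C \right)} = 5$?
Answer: $5616$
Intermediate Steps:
$x{\left(p,j \right)} = -4$ ($x{\left(p,j \right)} = 0 - 4 = -4$)
$y{\left(R,m \right)} = -15 + 3 m^{2}$ ($y{\left(R,m \right)} = -15 + 3 m m = -15 + 3 m^{2}$)
$B = 36$ ($B = 1 \left(\left(-15 + 3 \left(-4\right)^{2}\right) + 3\right) = 1 \left(\left(-15 + 3 \cdot 16\right) + 3\right) = 1 \left(\left(-15 + 48\right) + 3\right) = 1 \left(33 + 3\right) = 1 \cdot 36 = 36$)
$\left(1 + 155\right) B = \left(1 + 155\right) 36 = 156 \cdot 36 = 5616$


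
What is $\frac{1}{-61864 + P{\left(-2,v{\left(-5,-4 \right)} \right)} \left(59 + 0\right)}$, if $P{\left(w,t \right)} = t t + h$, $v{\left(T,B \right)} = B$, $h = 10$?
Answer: $- \frac{1}{60330} \approx -1.6576 \cdot 10^{-5}$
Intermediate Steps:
$P{\left(w,t \right)} = 10 + t^{2}$ ($P{\left(w,t \right)} = t t + 10 = t^{2} + 10 = 10 + t^{2}$)
$\frac{1}{-61864 + P{\left(-2,v{\left(-5,-4 \right)} \right)} \left(59 + 0\right)} = \frac{1}{-61864 + \left(10 + \left(-4\right)^{2}\right) \left(59 + 0\right)} = \frac{1}{-61864 + \left(10 + 16\right) 59} = \frac{1}{-61864 + 26 \cdot 59} = \frac{1}{-61864 + 1534} = \frac{1}{-60330} = - \frac{1}{60330}$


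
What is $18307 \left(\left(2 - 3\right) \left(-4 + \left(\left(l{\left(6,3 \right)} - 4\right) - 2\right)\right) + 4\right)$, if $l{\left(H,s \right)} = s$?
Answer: $201377$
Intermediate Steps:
$18307 \left(\left(2 - 3\right) \left(-4 + \left(\left(l{\left(6,3 \right)} - 4\right) - 2\right)\right) + 4\right) = 18307 \left(\left(2 - 3\right) \left(-4 + \left(\left(3 - 4\right) - 2\right)\right) + 4\right) = 18307 \left(- (-4 - 3) + 4\right) = 18307 \left(\left(-1\right) \left(-7\right) + 4\right) = 18307 \left(7 + 4\right) = 18307 \cdot 11 = 201377$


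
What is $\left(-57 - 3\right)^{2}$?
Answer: $3600$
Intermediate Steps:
$\left(-57 - 3\right)^{2} = \left(-60\right)^{2} = 3600$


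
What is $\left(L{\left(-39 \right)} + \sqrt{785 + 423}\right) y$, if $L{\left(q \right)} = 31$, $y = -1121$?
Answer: $-34751 - 2242 \sqrt{302} \approx -73713.0$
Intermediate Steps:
$\left(L{\left(-39 \right)} + \sqrt{785 + 423}\right) y = \left(31 + \sqrt{785 + 423}\right) \left(-1121\right) = \left(31 + \sqrt{1208}\right) \left(-1121\right) = \left(31 + 2 \sqrt{302}\right) \left(-1121\right) = -34751 - 2242 \sqrt{302}$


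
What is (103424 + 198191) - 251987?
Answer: 49628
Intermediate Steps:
(103424 + 198191) - 251987 = 301615 - 251987 = 49628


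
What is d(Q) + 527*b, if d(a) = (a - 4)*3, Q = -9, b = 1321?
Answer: 696128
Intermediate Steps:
d(a) = -12 + 3*a (d(a) = (-4 + a)*3 = -12 + 3*a)
d(Q) + 527*b = (-12 + 3*(-9)) + 527*1321 = (-12 - 27) + 696167 = -39 + 696167 = 696128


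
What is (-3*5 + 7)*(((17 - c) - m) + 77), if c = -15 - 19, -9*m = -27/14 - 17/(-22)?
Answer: -708920/693 ≈ -1023.0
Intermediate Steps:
m = 89/693 (m = -(-27/14 - 17/(-22))/9 = -(-27*1/14 - 17*(-1/22))/9 = -(-27/14 + 17/22)/9 = -1/9*(-89/77) = 89/693 ≈ 0.12843)
c = -34
(-3*5 + 7)*(((17 - c) - m) + 77) = (-3*5 + 7)*(((17 - 1*(-34)) - 1*89/693) + 77) = (-15 + 7)*(((17 + 34) - 89/693) + 77) = -8*((51 - 89/693) + 77) = -8*(35254/693 + 77) = -8*88615/693 = -708920/693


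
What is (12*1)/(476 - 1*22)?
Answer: 6/227 ≈ 0.026432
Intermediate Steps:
(12*1)/(476 - 1*22) = 12/(476 - 22) = 12/454 = 12*(1/454) = 6/227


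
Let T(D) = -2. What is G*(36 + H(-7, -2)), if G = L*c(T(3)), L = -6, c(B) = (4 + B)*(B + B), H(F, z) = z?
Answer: 1632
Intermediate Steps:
c(B) = 2*B*(4 + B) (c(B) = (4 + B)*(2*B) = 2*B*(4 + B))
G = 48 (G = -12*(-2)*(4 - 2) = -12*(-2)*2 = -6*(-8) = 48)
G*(36 + H(-7, -2)) = 48*(36 - 2) = 48*34 = 1632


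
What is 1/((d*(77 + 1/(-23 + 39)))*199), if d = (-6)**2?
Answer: 4/2208303 ≈ 1.8113e-6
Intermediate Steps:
d = 36
1/((d*(77 + 1/(-23 + 39)))*199) = 1/((36*(77 + 1/(-23 + 39)))*199) = 1/((36*(77 + 1/16))*199) = 1/((36*(1233/16))*199) = 1/((11097/4)*199) = 1/(2208303/4) = 4/2208303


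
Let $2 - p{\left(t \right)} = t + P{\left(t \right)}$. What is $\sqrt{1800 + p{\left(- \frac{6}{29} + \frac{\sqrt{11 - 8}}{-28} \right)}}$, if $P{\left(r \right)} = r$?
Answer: $\frac{\sqrt{297102680 + 11774 \sqrt{3}}}{406} \approx 42.456$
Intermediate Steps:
$p{\left(t \right)} = 2 - 2 t$ ($p{\left(t \right)} = 2 - \left(t + t\right) = 2 - 2 t$)
$\sqrt{1800 + p{\left(- \frac{6}{29} + \frac{\sqrt{11 - 8}}{-28} \right)}} = \sqrt{1800 + \left(2 - 2 \left(- \frac{6}{29} + \frac{\sqrt{11 - 8}}{-28}\right)\right)} = \sqrt{1800 + \left(2 - 2 \left(\left(-6\right) \frac{1}{29} + \sqrt{3} \left(- \frac{1}{28}\right)\right)\right)} = \sqrt{1800 + \left(2 - 2 \left(- \frac{6}{29} - \frac{\sqrt{3}}{28}\right)\right)} = \sqrt{1800 + \left(2 + \left(\frac{12}{29} + \frac{\sqrt{3}}{14}\right)\right)} = \sqrt{1800 + \left(\frac{70}{29} + \frac{\sqrt{3}}{14}\right)} = \sqrt{\frac{52270}{29} + \frac{\sqrt{3}}{14}}$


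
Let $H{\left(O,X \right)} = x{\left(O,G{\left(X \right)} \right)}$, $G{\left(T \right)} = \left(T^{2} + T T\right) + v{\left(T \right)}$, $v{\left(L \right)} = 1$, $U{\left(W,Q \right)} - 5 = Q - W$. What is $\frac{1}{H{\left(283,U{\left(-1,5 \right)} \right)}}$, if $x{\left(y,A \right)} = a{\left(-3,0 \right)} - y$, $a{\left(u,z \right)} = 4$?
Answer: $- \frac{1}{279} \approx -0.0035842$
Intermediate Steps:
$U{\left(W,Q \right)} = 5 + Q - W$ ($U{\left(W,Q \right)} = 5 + \left(Q - W\right) = 5 + Q - W$)
$G{\left(T \right)} = 1 + 2 T^{2}$ ($G{\left(T \right)} = \left(T^{2} + T T\right) + 1 = \left(T^{2} + T^{2}\right) + 1 = 2 T^{2} + 1 = 1 + 2 T^{2}$)
$x{\left(y,A \right)} = 4 - y$
$H{\left(O,X \right)} = 4 - O$
$\frac{1}{H{\left(283,U{\left(-1,5 \right)} \right)}} = \frac{1}{4 - 283} = \frac{1}{-279} = - \frac{1}{279}$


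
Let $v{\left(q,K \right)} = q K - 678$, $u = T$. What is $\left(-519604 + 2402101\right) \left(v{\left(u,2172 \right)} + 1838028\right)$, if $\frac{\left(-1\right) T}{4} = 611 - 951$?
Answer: $9019551401190$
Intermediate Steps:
$T = 1360$ ($T = - 4 \left(611 - 951\right) = \left(-4\right) \left(-340\right) = 1360$)
$u = 1360$
$v{\left(q,K \right)} = -678 + K q$ ($v{\left(q,K \right)} = K q - 678 = -678 + K q$)
$\left(-519604 + 2402101\right) \left(v{\left(u,2172 \right)} + 1838028\right) = \left(-519604 + 2402101\right) \left(\left(-678 + 2172 \cdot 1360\right) + 1838028\right) = 1882497 \left(\left(-678 + 2953920\right) + 1838028\right) = 1882497 \left(2953242 + 1838028\right) = 1882497 \cdot 4791270 = 9019551401190$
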